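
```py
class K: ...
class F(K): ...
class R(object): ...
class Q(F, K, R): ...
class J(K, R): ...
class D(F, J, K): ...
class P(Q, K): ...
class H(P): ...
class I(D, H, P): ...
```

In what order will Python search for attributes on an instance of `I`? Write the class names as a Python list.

L[I] = I + merge(L[D], L[H], L[P], [D H P])
  take D:  [D F J K R object] + [H P Q F K R object] + [P Q F K R object] + [D H P]
  take H:  [F J K R object] + [H P Q F K R object] + [P Q F K R object] + [H P]
  take P:  [F J K R object] + [P Q F K R object] + [P Q F K R object] + [P]
  take Q:  [F J K R object] + [Q F K R object] + [Q F K R object]
  take F:  [F J K R object] + [F K R object] + [F K R object]
  take J:  [J K R object] + [K R object] + [K R object]
  take K:  [K R object] + [K R object] + [K R object]
  take R:  [R object] + [R object] + [R object]
  take object:  [object] + [object] + [object]

[I, D, H, P, Q, F, J, K, R, object]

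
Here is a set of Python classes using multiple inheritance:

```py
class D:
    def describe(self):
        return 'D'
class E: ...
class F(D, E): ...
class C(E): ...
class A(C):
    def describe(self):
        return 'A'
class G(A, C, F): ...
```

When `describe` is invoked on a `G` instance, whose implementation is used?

A

L[G] = G + merge(L[A], L[C], L[F], [A C F])
  take A:  [A C E object] + [C E object] + [F D E object] + [A C F]
  take C:  [C E object] + [C E object] + [F D E object] + [C F]
  take F:  [E object] + [E object] + [F D E object] + [F]
  take D:  [E object] + [E object] + [D E object]
  take E:  [E object] + [E object] + [E object]
  take object:  [object] + [object] + [object]
MRO: G A C F D E object
describe is defined in: A, D. First along the MRO is A.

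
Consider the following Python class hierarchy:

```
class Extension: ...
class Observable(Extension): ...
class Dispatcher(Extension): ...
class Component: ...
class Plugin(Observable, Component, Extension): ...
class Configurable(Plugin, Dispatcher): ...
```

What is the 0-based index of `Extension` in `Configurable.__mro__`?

L[Configurable] = Configurable + merge(L[Plugin], L[Dispatcher], [Plugin Dispatcher])
  take Plugin:  [Plugin Observable Component Extension object] + [Dispatcher Extension object] + [Plugin Dispatcher]
  take Observable:  [Observable Component Extension object] + [Dispatcher Extension object] + [Dispatcher]
  take Component:  [Component Extension object] + [Dispatcher Extension object] + [Dispatcher]
  take Dispatcher:  [Extension object] + [Dispatcher Extension object] + [Dispatcher]
  take Extension:  [Extension object] + [Extension object]
  take object:  [object] + [object]
MRO: Configurable Plugin Observable Component Dispatcher Extension object
Extension sits at index 5.

5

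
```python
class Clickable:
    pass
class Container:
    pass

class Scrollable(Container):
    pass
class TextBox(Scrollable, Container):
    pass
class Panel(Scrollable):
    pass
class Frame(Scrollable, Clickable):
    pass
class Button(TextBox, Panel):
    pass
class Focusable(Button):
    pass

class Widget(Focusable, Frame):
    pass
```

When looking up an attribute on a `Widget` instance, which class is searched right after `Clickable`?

object

L[Widget] = Widget + merge(L[Focusable], L[Frame], [Focusable Frame])
  take Focusable:  [Focusable Button TextBox Panel Scrollable Container object] + [Frame Scrollable Container Clickable object] + [Focusable Frame]
  take Button:  [Button TextBox Panel Scrollable Container object] + [Frame Scrollable Container Clickable object] + [Frame]
  take TextBox:  [TextBox Panel Scrollable Container object] + [Frame Scrollable Container Clickable object] + [Frame]
  take Panel:  [Panel Scrollable Container object] + [Frame Scrollable Container Clickable object] + [Frame]
  take Frame:  [Scrollable Container object] + [Frame Scrollable Container Clickable object] + [Frame]
  take Scrollable:  [Scrollable Container object] + [Scrollable Container Clickable object]
  take Container:  [Container object] + [Container Clickable object]
  take Clickable:  [object] + [Clickable object]
  take object:  [object] + [object]
MRO: Widget Focusable Button TextBox Panel Frame Scrollable Container Clickable object
Clickable is at position 8; next is object.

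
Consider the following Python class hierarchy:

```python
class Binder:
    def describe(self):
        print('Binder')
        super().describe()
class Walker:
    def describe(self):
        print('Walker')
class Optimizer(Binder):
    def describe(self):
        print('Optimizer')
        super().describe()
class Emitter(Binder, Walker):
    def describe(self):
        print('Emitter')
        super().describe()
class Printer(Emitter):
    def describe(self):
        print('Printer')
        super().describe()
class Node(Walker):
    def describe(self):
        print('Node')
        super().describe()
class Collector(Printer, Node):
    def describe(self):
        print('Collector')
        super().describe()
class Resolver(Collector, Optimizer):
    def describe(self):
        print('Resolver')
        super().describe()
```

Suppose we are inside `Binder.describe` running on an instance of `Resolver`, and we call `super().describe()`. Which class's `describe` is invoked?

Node

L[Resolver] = Resolver + merge(L[Collector], L[Optimizer], [Collector Optimizer])
  take Collector:  [Collector Printer Emitter Binder Node Walker object] + [Optimizer Binder object] + [Collector Optimizer]
  take Printer:  [Printer Emitter Binder Node Walker object] + [Optimizer Binder object] + [Optimizer]
  take Emitter:  [Emitter Binder Node Walker object] + [Optimizer Binder object] + [Optimizer]
  take Optimizer:  [Binder Node Walker object] + [Optimizer Binder object] + [Optimizer]
  take Binder:  [Binder Node Walker object] + [Binder object]
  take Node:  [Node Walker object] + [object]
  take Walker:  [Walker object] + [object]
  take object:  [object] + [object]
MRO: Resolver Collector Printer Emitter Optimizer Binder Node Walker object
super() in Binder.describe on a Resolver instance goes to the class after Binder in Resolver's MRO: Node.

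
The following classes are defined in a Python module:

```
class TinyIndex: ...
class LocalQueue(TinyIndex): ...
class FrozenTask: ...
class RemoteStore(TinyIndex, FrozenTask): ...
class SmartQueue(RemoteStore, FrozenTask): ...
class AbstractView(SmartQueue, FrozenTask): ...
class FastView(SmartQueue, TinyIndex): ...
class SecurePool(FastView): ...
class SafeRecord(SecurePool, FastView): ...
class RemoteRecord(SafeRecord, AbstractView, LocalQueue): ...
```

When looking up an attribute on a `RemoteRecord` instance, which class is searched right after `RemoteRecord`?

SafeRecord

L[RemoteRecord] = RemoteRecord + merge(L[SafeRecord], L[AbstractView], L[LocalQueue], [SafeRecord AbstractView LocalQueue])
  take SafeRecord:  [SafeRecord SecurePool FastView SmartQueue RemoteStore TinyIndex FrozenTask object] + [AbstractView SmartQueue RemoteStore TinyIndex FrozenTask object] + [LocalQueue TinyIndex object] + [SafeRecord AbstractView LocalQueue]
  take SecurePool:  [SecurePool FastView SmartQueue RemoteStore TinyIndex FrozenTask object] + [AbstractView SmartQueue RemoteStore TinyIndex FrozenTask object] + [LocalQueue TinyIndex object] + [AbstractView LocalQueue]
  take FastView:  [FastView SmartQueue RemoteStore TinyIndex FrozenTask object] + [AbstractView SmartQueue RemoteStore TinyIndex FrozenTask object] + [LocalQueue TinyIndex object] + [AbstractView LocalQueue]
  take AbstractView:  [SmartQueue RemoteStore TinyIndex FrozenTask object] + [AbstractView SmartQueue RemoteStore TinyIndex FrozenTask object] + [LocalQueue TinyIndex object] + [AbstractView LocalQueue]
  take SmartQueue:  [SmartQueue RemoteStore TinyIndex FrozenTask object] + [SmartQueue RemoteStore TinyIndex FrozenTask object] + [LocalQueue TinyIndex object] + [LocalQueue]
  take RemoteStore:  [RemoteStore TinyIndex FrozenTask object] + [RemoteStore TinyIndex FrozenTask object] + [LocalQueue TinyIndex object] + [LocalQueue]
  take LocalQueue:  [TinyIndex FrozenTask object] + [TinyIndex FrozenTask object] + [LocalQueue TinyIndex object] + [LocalQueue]
  take TinyIndex:  [TinyIndex FrozenTask object] + [TinyIndex FrozenTask object] + [TinyIndex object]
  take FrozenTask:  [FrozenTask object] + [FrozenTask object] + [object]
  take object:  [object] + [object] + [object]
MRO: RemoteRecord SafeRecord SecurePool FastView AbstractView SmartQueue RemoteStore LocalQueue TinyIndex FrozenTask object
RemoteRecord is at position 0; next is SafeRecord.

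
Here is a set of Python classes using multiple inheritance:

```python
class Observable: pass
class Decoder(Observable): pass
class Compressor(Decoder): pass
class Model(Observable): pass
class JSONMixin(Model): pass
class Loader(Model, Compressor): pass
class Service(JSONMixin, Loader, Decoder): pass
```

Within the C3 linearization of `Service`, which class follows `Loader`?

Model

L[Service] = Service + merge(L[JSONMixin], L[Loader], L[Decoder], [JSONMixin Loader Decoder])
  take JSONMixin:  [JSONMixin Model Observable object] + [Loader Model Compressor Decoder Observable object] + [Decoder Observable object] + [JSONMixin Loader Decoder]
  take Loader:  [Model Observable object] + [Loader Model Compressor Decoder Observable object] + [Decoder Observable object] + [Loader Decoder]
  take Model:  [Model Observable object] + [Model Compressor Decoder Observable object] + [Decoder Observable object] + [Decoder]
  take Compressor:  [Observable object] + [Compressor Decoder Observable object] + [Decoder Observable object] + [Decoder]
  take Decoder:  [Observable object] + [Decoder Observable object] + [Decoder Observable object] + [Decoder]
  take Observable:  [Observable object] + [Observable object] + [Observable object]
  take object:  [object] + [object] + [object]
MRO: Service JSONMixin Loader Model Compressor Decoder Observable object
Loader is at position 2; next is Model.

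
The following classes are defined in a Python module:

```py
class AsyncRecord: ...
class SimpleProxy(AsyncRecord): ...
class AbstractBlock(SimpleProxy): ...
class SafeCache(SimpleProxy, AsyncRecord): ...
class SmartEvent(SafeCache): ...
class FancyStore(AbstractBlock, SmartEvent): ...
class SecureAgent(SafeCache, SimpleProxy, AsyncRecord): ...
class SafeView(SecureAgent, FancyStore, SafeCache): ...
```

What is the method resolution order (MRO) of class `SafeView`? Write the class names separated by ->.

L[SafeView] = SafeView + merge(L[SecureAgent], L[FancyStore], L[SafeCache], [SecureAgent FancyStore SafeCache])
  take SecureAgent:  [SecureAgent SafeCache SimpleProxy AsyncRecord object] + [FancyStore AbstractBlock SmartEvent SafeCache SimpleProxy AsyncRecord object] + [SafeCache SimpleProxy AsyncRecord object] + [SecureAgent FancyStore SafeCache]
  take FancyStore:  [SafeCache SimpleProxy AsyncRecord object] + [FancyStore AbstractBlock SmartEvent SafeCache SimpleProxy AsyncRecord object] + [SafeCache SimpleProxy AsyncRecord object] + [FancyStore SafeCache]
  take AbstractBlock:  [SafeCache SimpleProxy AsyncRecord object] + [AbstractBlock SmartEvent SafeCache SimpleProxy AsyncRecord object] + [SafeCache SimpleProxy AsyncRecord object] + [SafeCache]
  take SmartEvent:  [SafeCache SimpleProxy AsyncRecord object] + [SmartEvent SafeCache SimpleProxy AsyncRecord object] + [SafeCache SimpleProxy AsyncRecord object] + [SafeCache]
  take SafeCache:  [SafeCache SimpleProxy AsyncRecord object] + [SafeCache SimpleProxy AsyncRecord object] + [SafeCache SimpleProxy AsyncRecord object] + [SafeCache]
  take SimpleProxy:  [SimpleProxy AsyncRecord object] + [SimpleProxy AsyncRecord object] + [SimpleProxy AsyncRecord object]
  take AsyncRecord:  [AsyncRecord object] + [AsyncRecord object] + [AsyncRecord object]
  take object:  [object] + [object] + [object]

SafeView -> SecureAgent -> FancyStore -> AbstractBlock -> SmartEvent -> SafeCache -> SimpleProxy -> AsyncRecord -> object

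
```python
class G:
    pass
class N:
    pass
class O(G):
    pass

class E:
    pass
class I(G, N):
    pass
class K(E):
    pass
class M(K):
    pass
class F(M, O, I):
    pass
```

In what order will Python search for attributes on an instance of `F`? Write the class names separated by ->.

F -> M -> K -> E -> O -> I -> G -> N -> object

L[F] = F + merge(L[M], L[O], L[I], [M O I])
  take M:  [M K E object] + [O G object] + [I G N object] + [M O I]
  take K:  [K E object] + [O G object] + [I G N object] + [O I]
  take E:  [E object] + [O G object] + [I G N object] + [O I]
  take O:  [object] + [O G object] + [I G N object] + [O I]
  take I:  [object] + [G object] + [I G N object] + [I]
  take G:  [object] + [G object] + [G N object]
  take N:  [object] + [object] + [N object]
  take object:  [object] + [object] + [object]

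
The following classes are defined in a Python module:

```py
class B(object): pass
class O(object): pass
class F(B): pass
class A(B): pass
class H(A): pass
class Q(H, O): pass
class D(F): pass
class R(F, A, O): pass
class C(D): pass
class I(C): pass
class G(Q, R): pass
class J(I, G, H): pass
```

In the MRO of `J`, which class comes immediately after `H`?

R

L[J] = J + merge(L[I], L[G], L[H], [I G H])
  take I:  [I C D F B object] + [G Q H R F A B O object] + [H A B object] + [I G H]
  take C:  [C D F B object] + [G Q H R F A B O object] + [H A B object] + [G H]
  take D:  [D F B object] + [G Q H R F A B O object] + [H A B object] + [G H]
  take G:  [F B object] + [G Q H R F A B O object] + [H A B object] + [G H]
  take Q:  [F B object] + [Q H R F A B O object] + [H A B object] + [H]
  take H:  [F B object] + [H R F A B O object] + [H A B object] + [H]
  take R:  [F B object] + [R F A B O object] + [A B object]
  take F:  [F B object] + [F A B O object] + [A B object]
  take A:  [B object] + [A B O object] + [A B object]
  take B:  [B object] + [B O object] + [B object]
  take O:  [object] + [O object] + [object]
  take object:  [object] + [object] + [object]
MRO: J I C D G Q H R F A B O object
H is at position 6; next is R.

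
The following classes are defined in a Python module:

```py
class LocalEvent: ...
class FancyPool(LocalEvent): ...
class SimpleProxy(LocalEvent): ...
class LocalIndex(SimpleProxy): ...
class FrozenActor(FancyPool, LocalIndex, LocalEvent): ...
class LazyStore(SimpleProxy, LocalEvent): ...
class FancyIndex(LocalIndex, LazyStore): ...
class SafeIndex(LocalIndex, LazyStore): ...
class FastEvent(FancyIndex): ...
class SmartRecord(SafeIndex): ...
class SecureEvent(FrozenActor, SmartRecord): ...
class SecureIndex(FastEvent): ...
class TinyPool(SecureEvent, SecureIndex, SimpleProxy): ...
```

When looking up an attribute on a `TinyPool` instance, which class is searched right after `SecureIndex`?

FastEvent

L[TinyPool] = TinyPool + merge(L[SecureEvent], L[SecureIndex], L[SimpleProxy], [SecureEvent SecureIndex SimpleProxy])
  take SecureEvent:  [SecureEvent FrozenActor FancyPool SmartRecord SafeIndex LocalIndex LazyStore SimpleProxy LocalEvent object] + [SecureIndex FastEvent FancyIndex LocalIndex LazyStore SimpleProxy LocalEvent object] + [SimpleProxy LocalEvent object] + [SecureEvent SecureIndex SimpleProxy]
  take FrozenActor:  [FrozenActor FancyPool SmartRecord SafeIndex LocalIndex LazyStore SimpleProxy LocalEvent object] + [SecureIndex FastEvent FancyIndex LocalIndex LazyStore SimpleProxy LocalEvent object] + [SimpleProxy LocalEvent object] + [SecureIndex SimpleProxy]
  take FancyPool:  [FancyPool SmartRecord SafeIndex LocalIndex LazyStore SimpleProxy LocalEvent object] + [SecureIndex FastEvent FancyIndex LocalIndex LazyStore SimpleProxy LocalEvent object] + [SimpleProxy LocalEvent object] + [SecureIndex SimpleProxy]
  take SmartRecord:  [SmartRecord SafeIndex LocalIndex LazyStore SimpleProxy LocalEvent object] + [SecureIndex FastEvent FancyIndex LocalIndex LazyStore SimpleProxy LocalEvent object] + [SimpleProxy LocalEvent object] + [SecureIndex SimpleProxy]
  take SafeIndex:  [SafeIndex LocalIndex LazyStore SimpleProxy LocalEvent object] + [SecureIndex FastEvent FancyIndex LocalIndex LazyStore SimpleProxy LocalEvent object] + [SimpleProxy LocalEvent object] + [SecureIndex SimpleProxy]
  take SecureIndex:  [LocalIndex LazyStore SimpleProxy LocalEvent object] + [SecureIndex FastEvent FancyIndex LocalIndex LazyStore SimpleProxy LocalEvent object] + [SimpleProxy LocalEvent object] + [SecureIndex SimpleProxy]
  take FastEvent:  [LocalIndex LazyStore SimpleProxy LocalEvent object] + [FastEvent FancyIndex LocalIndex LazyStore SimpleProxy LocalEvent object] + [SimpleProxy LocalEvent object] + [SimpleProxy]
  take FancyIndex:  [LocalIndex LazyStore SimpleProxy LocalEvent object] + [FancyIndex LocalIndex LazyStore SimpleProxy LocalEvent object] + [SimpleProxy LocalEvent object] + [SimpleProxy]
  take LocalIndex:  [LocalIndex LazyStore SimpleProxy LocalEvent object] + [LocalIndex LazyStore SimpleProxy LocalEvent object] + [SimpleProxy LocalEvent object] + [SimpleProxy]
  take LazyStore:  [LazyStore SimpleProxy LocalEvent object] + [LazyStore SimpleProxy LocalEvent object] + [SimpleProxy LocalEvent object] + [SimpleProxy]
  take SimpleProxy:  [SimpleProxy LocalEvent object] + [SimpleProxy LocalEvent object] + [SimpleProxy LocalEvent object] + [SimpleProxy]
  take LocalEvent:  [LocalEvent object] + [LocalEvent object] + [LocalEvent object]
  take object:  [object] + [object] + [object]
MRO: TinyPool SecureEvent FrozenActor FancyPool SmartRecord SafeIndex SecureIndex FastEvent FancyIndex LocalIndex LazyStore SimpleProxy LocalEvent object
SecureIndex is at position 6; next is FastEvent.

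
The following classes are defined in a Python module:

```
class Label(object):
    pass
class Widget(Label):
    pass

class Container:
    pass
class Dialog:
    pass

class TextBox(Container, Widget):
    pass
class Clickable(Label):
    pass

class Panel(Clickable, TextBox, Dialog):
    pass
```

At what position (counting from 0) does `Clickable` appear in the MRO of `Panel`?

1

L[Panel] = Panel + merge(L[Clickable], L[TextBox], L[Dialog], [Clickable TextBox Dialog])
  take Clickable:  [Clickable Label object] + [TextBox Container Widget Label object] + [Dialog object] + [Clickable TextBox Dialog]
  take TextBox:  [Label object] + [TextBox Container Widget Label object] + [Dialog object] + [TextBox Dialog]
  take Container:  [Label object] + [Container Widget Label object] + [Dialog object] + [Dialog]
  take Widget:  [Label object] + [Widget Label object] + [Dialog object] + [Dialog]
  take Label:  [Label object] + [Label object] + [Dialog object] + [Dialog]
  take Dialog:  [object] + [object] + [Dialog object] + [Dialog]
  take object:  [object] + [object] + [object]
MRO: Panel Clickable TextBox Container Widget Label Dialog object
Clickable sits at index 1.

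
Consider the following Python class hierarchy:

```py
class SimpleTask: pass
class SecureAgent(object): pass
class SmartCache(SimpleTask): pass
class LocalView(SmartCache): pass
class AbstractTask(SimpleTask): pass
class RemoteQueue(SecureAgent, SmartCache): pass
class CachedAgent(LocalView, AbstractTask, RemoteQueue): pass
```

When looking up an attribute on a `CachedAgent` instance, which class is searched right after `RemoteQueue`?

L[CachedAgent] = CachedAgent + merge(L[LocalView], L[AbstractTask], L[RemoteQueue], [LocalView AbstractTask RemoteQueue])
  take LocalView:  [LocalView SmartCache SimpleTask object] + [AbstractTask SimpleTask object] + [RemoteQueue SecureAgent SmartCache SimpleTask object] + [LocalView AbstractTask RemoteQueue]
  take AbstractTask:  [SmartCache SimpleTask object] + [AbstractTask SimpleTask object] + [RemoteQueue SecureAgent SmartCache SimpleTask object] + [AbstractTask RemoteQueue]
  take RemoteQueue:  [SmartCache SimpleTask object] + [SimpleTask object] + [RemoteQueue SecureAgent SmartCache SimpleTask object] + [RemoteQueue]
  take SecureAgent:  [SmartCache SimpleTask object] + [SimpleTask object] + [SecureAgent SmartCache SimpleTask object]
  take SmartCache:  [SmartCache SimpleTask object] + [SimpleTask object] + [SmartCache SimpleTask object]
  take SimpleTask:  [SimpleTask object] + [SimpleTask object] + [SimpleTask object]
  take object:  [object] + [object] + [object]
MRO: CachedAgent LocalView AbstractTask RemoteQueue SecureAgent SmartCache SimpleTask object
RemoteQueue is at position 3; next is SecureAgent.

SecureAgent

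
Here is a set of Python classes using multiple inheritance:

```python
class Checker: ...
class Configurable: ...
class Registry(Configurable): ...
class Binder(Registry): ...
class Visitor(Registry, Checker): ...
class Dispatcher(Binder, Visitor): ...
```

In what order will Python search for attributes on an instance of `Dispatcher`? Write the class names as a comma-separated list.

L[Dispatcher] = Dispatcher + merge(L[Binder], L[Visitor], [Binder Visitor])
  take Binder:  [Binder Registry Configurable object] + [Visitor Registry Configurable Checker object] + [Binder Visitor]
  take Visitor:  [Registry Configurable object] + [Visitor Registry Configurable Checker object] + [Visitor]
  take Registry:  [Registry Configurable object] + [Registry Configurable Checker object]
  take Configurable:  [Configurable object] + [Configurable Checker object]
  take Checker:  [object] + [Checker object]
  take object:  [object] + [object]

Dispatcher, Binder, Visitor, Registry, Configurable, Checker, object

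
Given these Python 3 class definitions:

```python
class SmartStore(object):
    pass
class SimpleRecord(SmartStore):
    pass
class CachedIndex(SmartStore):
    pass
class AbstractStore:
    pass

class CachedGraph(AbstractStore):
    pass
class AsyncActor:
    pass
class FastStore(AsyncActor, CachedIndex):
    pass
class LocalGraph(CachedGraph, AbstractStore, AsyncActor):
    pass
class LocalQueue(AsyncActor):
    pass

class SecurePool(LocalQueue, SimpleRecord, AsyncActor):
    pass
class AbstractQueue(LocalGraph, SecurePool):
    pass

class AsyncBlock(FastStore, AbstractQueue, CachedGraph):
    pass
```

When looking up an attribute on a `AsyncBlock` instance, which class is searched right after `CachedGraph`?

AbstractStore

L[AsyncBlock] = AsyncBlock + merge(L[FastStore], L[AbstractQueue], L[CachedGraph], [FastStore AbstractQueue CachedGraph])
  take FastStore:  [FastStore AsyncActor CachedIndex SmartStore object] + [AbstractQueue LocalGraph CachedGraph AbstractStore SecurePool LocalQueue SimpleRecord AsyncActor SmartStore object] + [CachedGraph AbstractStore object] + [FastStore AbstractQueue CachedGraph]
  take AbstractQueue:  [AsyncActor CachedIndex SmartStore object] + [AbstractQueue LocalGraph CachedGraph AbstractStore SecurePool LocalQueue SimpleRecord AsyncActor SmartStore object] + [CachedGraph AbstractStore object] + [AbstractQueue CachedGraph]
  take LocalGraph:  [AsyncActor CachedIndex SmartStore object] + [LocalGraph CachedGraph AbstractStore SecurePool LocalQueue SimpleRecord AsyncActor SmartStore object] + [CachedGraph AbstractStore object] + [CachedGraph]
  take CachedGraph:  [AsyncActor CachedIndex SmartStore object] + [CachedGraph AbstractStore SecurePool LocalQueue SimpleRecord AsyncActor SmartStore object] + [CachedGraph AbstractStore object] + [CachedGraph]
  take AbstractStore:  [AsyncActor CachedIndex SmartStore object] + [AbstractStore SecurePool LocalQueue SimpleRecord AsyncActor SmartStore object] + [AbstractStore object]
  take SecurePool:  [AsyncActor CachedIndex SmartStore object] + [SecurePool LocalQueue SimpleRecord AsyncActor SmartStore object] + [object]
  take LocalQueue:  [AsyncActor CachedIndex SmartStore object] + [LocalQueue SimpleRecord AsyncActor SmartStore object] + [object]
  take SimpleRecord:  [AsyncActor CachedIndex SmartStore object] + [SimpleRecord AsyncActor SmartStore object] + [object]
  take AsyncActor:  [AsyncActor CachedIndex SmartStore object] + [AsyncActor SmartStore object] + [object]
  take CachedIndex:  [CachedIndex SmartStore object] + [SmartStore object] + [object]
  take SmartStore:  [SmartStore object] + [SmartStore object] + [object]
  take object:  [object] + [object] + [object]
MRO: AsyncBlock FastStore AbstractQueue LocalGraph CachedGraph AbstractStore SecurePool LocalQueue SimpleRecord AsyncActor CachedIndex SmartStore object
CachedGraph is at position 4; next is AbstractStore.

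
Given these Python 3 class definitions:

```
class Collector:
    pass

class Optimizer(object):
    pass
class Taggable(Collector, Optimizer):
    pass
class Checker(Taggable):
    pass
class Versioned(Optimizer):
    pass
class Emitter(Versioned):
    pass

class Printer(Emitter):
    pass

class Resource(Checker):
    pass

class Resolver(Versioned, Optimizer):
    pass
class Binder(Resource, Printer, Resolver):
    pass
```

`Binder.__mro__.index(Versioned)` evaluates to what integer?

L[Binder] = Binder + merge(L[Resource], L[Printer], L[Resolver], [Resource Printer Resolver])
  take Resource:  [Resource Checker Taggable Collector Optimizer object] + [Printer Emitter Versioned Optimizer object] + [Resolver Versioned Optimizer object] + [Resource Printer Resolver]
  take Checker:  [Checker Taggable Collector Optimizer object] + [Printer Emitter Versioned Optimizer object] + [Resolver Versioned Optimizer object] + [Printer Resolver]
  take Taggable:  [Taggable Collector Optimizer object] + [Printer Emitter Versioned Optimizer object] + [Resolver Versioned Optimizer object] + [Printer Resolver]
  take Collector:  [Collector Optimizer object] + [Printer Emitter Versioned Optimizer object] + [Resolver Versioned Optimizer object] + [Printer Resolver]
  take Printer:  [Optimizer object] + [Printer Emitter Versioned Optimizer object] + [Resolver Versioned Optimizer object] + [Printer Resolver]
  take Emitter:  [Optimizer object] + [Emitter Versioned Optimizer object] + [Resolver Versioned Optimizer object] + [Resolver]
  take Resolver:  [Optimizer object] + [Versioned Optimizer object] + [Resolver Versioned Optimizer object] + [Resolver]
  take Versioned:  [Optimizer object] + [Versioned Optimizer object] + [Versioned Optimizer object]
  take Optimizer:  [Optimizer object] + [Optimizer object] + [Optimizer object]
  take object:  [object] + [object] + [object]
MRO: Binder Resource Checker Taggable Collector Printer Emitter Resolver Versioned Optimizer object
Versioned sits at index 8.

8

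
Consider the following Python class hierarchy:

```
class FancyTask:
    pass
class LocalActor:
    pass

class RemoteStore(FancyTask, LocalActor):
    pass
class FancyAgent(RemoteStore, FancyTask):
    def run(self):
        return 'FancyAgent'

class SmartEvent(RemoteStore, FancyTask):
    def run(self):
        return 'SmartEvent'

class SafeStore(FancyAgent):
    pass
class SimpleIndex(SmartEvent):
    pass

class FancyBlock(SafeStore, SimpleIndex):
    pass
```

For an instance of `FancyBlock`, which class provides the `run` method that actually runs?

L[FancyBlock] = FancyBlock + merge(L[SafeStore], L[SimpleIndex], [SafeStore SimpleIndex])
  take SafeStore:  [SafeStore FancyAgent RemoteStore FancyTask LocalActor object] + [SimpleIndex SmartEvent RemoteStore FancyTask LocalActor object] + [SafeStore SimpleIndex]
  take FancyAgent:  [FancyAgent RemoteStore FancyTask LocalActor object] + [SimpleIndex SmartEvent RemoteStore FancyTask LocalActor object] + [SimpleIndex]
  take SimpleIndex:  [RemoteStore FancyTask LocalActor object] + [SimpleIndex SmartEvent RemoteStore FancyTask LocalActor object] + [SimpleIndex]
  take SmartEvent:  [RemoteStore FancyTask LocalActor object] + [SmartEvent RemoteStore FancyTask LocalActor object]
  take RemoteStore:  [RemoteStore FancyTask LocalActor object] + [RemoteStore FancyTask LocalActor object]
  take FancyTask:  [FancyTask LocalActor object] + [FancyTask LocalActor object]
  take LocalActor:  [LocalActor object] + [LocalActor object]
  take object:  [object] + [object]
MRO: FancyBlock SafeStore FancyAgent SimpleIndex SmartEvent RemoteStore FancyTask LocalActor object
run is defined in: FancyAgent, SmartEvent. First along the MRO is FancyAgent.

FancyAgent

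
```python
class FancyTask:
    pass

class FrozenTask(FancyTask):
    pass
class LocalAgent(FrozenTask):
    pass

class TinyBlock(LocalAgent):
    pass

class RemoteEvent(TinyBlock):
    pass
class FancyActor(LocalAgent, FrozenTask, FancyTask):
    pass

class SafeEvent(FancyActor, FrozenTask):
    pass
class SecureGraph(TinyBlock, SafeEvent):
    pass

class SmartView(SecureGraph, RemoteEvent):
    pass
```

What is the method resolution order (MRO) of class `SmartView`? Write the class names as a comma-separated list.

SmartView, SecureGraph, RemoteEvent, TinyBlock, SafeEvent, FancyActor, LocalAgent, FrozenTask, FancyTask, object

L[SmartView] = SmartView + merge(L[SecureGraph], L[RemoteEvent], [SecureGraph RemoteEvent])
  take SecureGraph:  [SecureGraph TinyBlock SafeEvent FancyActor LocalAgent FrozenTask FancyTask object] + [RemoteEvent TinyBlock LocalAgent FrozenTask FancyTask object] + [SecureGraph RemoteEvent]
  take RemoteEvent:  [TinyBlock SafeEvent FancyActor LocalAgent FrozenTask FancyTask object] + [RemoteEvent TinyBlock LocalAgent FrozenTask FancyTask object] + [RemoteEvent]
  take TinyBlock:  [TinyBlock SafeEvent FancyActor LocalAgent FrozenTask FancyTask object] + [TinyBlock LocalAgent FrozenTask FancyTask object]
  take SafeEvent:  [SafeEvent FancyActor LocalAgent FrozenTask FancyTask object] + [LocalAgent FrozenTask FancyTask object]
  take FancyActor:  [FancyActor LocalAgent FrozenTask FancyTask object] + [LocalAgent FrozenTask FancyTask object]
  take LocalAgent:  [LocalAgent FrozenTask FancyTask object] + [LocalAgent FrozenTask FancyTask object]
  take FrozenTask:  [FrozenTask FancyTask object] + [FrozenTask FancyTask object]
  take FancyTask:  [FancyTask object] + [FancyTask object]
  take object:  [object] + [object]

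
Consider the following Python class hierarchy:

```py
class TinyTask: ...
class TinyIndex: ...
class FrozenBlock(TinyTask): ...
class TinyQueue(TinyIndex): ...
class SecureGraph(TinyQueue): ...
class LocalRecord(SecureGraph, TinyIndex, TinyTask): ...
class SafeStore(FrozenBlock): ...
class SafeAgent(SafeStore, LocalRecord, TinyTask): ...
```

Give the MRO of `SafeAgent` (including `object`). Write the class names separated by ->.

SafeAgent -> SafeStore -> FrozenBlock -> LocalRecord -> SecureGraph -> TinyQueue -> TinyIndex -> TinyTask -> object

L[SafeAgent] = SafeAgent + merge(L[SafeStore], L[LocalRecord], L[TinyTask], [SafeStore LocalRecord TinyTask])
  take SafeStore:  [SafeStore FrozenBlock TinyTask object] + [LocalRecord SecureGraph TinyQueue TinyIndex TinyTask object] + [TinyTask object] + [SafeStore LocalRecord TinyTask]
  take FrozenBlock:  [FrozenBlock TinyTask object] + [LocalRecord SecureGraph TinyQueue TinyIndex TinyTask object] + [TinyTask object] + [LocalRecord TinyTask]
  take LocalRecord:  [TinyTask object] + [LocalRecord SecureGraph TinyQueue TinyIndex TinyTask object] + [TinyTask object] + [LocalRecord TinyTask]
  take SecureGraph:  [TinyTask object] + [SecureGraph TinyQueue TinyIndex TinyTask object] + [TinyTask object] + [TinyTask]
  take TinyQueue:  [TinyTask object] + [TinyQueue TinyIndex TinyTask object] + [TinyTask object] + [TinyTask]
  take TinyIndex:  [TinyTask object] + [TinyIndex TinyTask object] + [TinyTask object] + [TinyTask]
  take TinyTask:  [TinyTask object] + [TinyTask object] + [TinyTask object] + [TinyTask]
  take object:  [object] + [object] + [object]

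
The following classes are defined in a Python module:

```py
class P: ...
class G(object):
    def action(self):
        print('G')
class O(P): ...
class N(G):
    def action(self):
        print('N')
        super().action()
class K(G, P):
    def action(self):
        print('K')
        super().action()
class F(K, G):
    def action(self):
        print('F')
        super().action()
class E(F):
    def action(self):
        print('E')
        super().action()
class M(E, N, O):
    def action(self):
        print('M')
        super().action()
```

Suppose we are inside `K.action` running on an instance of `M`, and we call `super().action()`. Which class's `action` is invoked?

N

L[M] = M + merge(L[E], L[N], L[O], [E N O])
  take E:  [E F K G P object] + [N G object] + [O P object] + [E N O]
  take F:  [F K G P object] + [N G object] + [O P object] + [N O]
  take K:  [K G P object] + [N G object] + [O P object] + [N O]
  take N:  [G P object] + [N G object] + [O P object] + [N O]
  take G:  [G P object] + [G object] + [O P object] + [O]
  take O:  [P object] + [object] + [O P object] + [O]
  take P:  [P object] + [object] + [P object]
  take object:  [object] + [object] + [object]
MRO: M E F K N G O P object
super() in K.action on a M instance goes to the class after K in M's MRO: N.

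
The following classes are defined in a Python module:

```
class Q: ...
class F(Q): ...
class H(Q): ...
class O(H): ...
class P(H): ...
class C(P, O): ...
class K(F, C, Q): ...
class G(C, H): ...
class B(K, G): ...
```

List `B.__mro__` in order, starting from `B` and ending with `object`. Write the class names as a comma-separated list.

B, K, F, G, C, P, O, H, Q, object

L[B] = B + merge(L[K], L[G], [K G])
  take K:  [K F C P O H Q object] + [G C P O H Q object] + [K G]
  take F:  [F C P O H Q object] + [G C P O H Q object] + [G]
  take G:  [C P O H Q object] + [G C P O H Q object] + [G]
  take C:  [C P O H Q object] + [C P O H Q object]
  take P:  [P O H Q object] + [P O H Q object]
  take O:  [O H Q object] + [O H Q object]
  take H:  [H Q object] + [H Q object]
  take Q:  [Q object] + [Q object]
  take object:  [object] + [object]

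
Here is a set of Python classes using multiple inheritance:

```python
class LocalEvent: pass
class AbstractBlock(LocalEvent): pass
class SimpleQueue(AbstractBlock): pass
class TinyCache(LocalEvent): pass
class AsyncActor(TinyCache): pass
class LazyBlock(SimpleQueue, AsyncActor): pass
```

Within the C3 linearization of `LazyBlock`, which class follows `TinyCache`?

L[LazyBlock] = LazyBlock + merge(L[SimpleQueue], L[AsyncActor], [SimpleQueue AsyncActor])
  take SimpleQueue:  [SimpleQueue AbstractBlock LocalEvent object] + [AsyncActor TinyCache LocalEvent object] + [SimpleQueue AsyncActor]
  take AbstractBlock:  [AbstractBlock LocalEvent object] + [AsyncActor TinyCache LocalEvent object] + [AsyncActor]
  take AsyncActor:  [LocalEvent object] + [AsyncActor TinyCache LocalEvent object] + [AsyncActor]
  take TinyCache:  [LocalEvent object] + [TinyCache LocalEvent object]
  take LocalEvent:  [LocalEvent object] + [LocalEvent object]
  take object:  [object] + [object]
MRO: LazyBlock SimpleQueue AbstractBlock AsyncActor TinyCache LocalEvent object
TinyCache is at position 4; next is LocalEvent.

LocalEvent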